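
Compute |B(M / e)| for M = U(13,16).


Contracting e from U(13,16) gives U(12,15).
Bases of U(12,15) = C(15,12) = 455.

455


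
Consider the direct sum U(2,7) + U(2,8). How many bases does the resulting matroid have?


Bases of a direct sum M1 + M2: |B| = |B(M1)| * |B(M2)|.
|B(U(2,7))| = C(7,2) = 21.
|B(U(2,8))| = C(8,2) = 28.
Total bases = 21 * 28 = 588.

588


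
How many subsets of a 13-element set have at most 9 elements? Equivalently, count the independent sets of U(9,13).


Independent sets of U(9,13) are all subsets of size <= 9.
Count = (13 choose 0) + (13 choose 1) + (13 choose 2) + (13 choose 3) + (13 choose 4) + (13 choose 5) + (13 choose 6) + (13 choose 7) + (13 choose 8) + (13 choose 9)
     = 1 + 13 + 78 + 286 + 715 + 1287 + 1716 + 1716 + 1287 + 715
     = 7814.

7814


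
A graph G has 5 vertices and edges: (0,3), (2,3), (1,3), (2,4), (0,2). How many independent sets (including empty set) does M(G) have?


An independent set in a graphic matroid is an acyclic edge subset.
G has 5 vertices and 5 edges.
Enumerate all 2^5 = 32 subsets, checking for acyclicity.
Total independent sets = 28.

28


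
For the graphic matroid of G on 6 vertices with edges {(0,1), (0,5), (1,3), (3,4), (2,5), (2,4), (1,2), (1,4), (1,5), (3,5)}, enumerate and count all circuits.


A circuit in a graphic matroid = edge set of a simple cycle.
G has 6 vertices and 10 edges.
Enumerating all minimal edge subsets forming cycles...
Total circuits found: 20.

20


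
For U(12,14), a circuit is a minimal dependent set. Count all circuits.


In U(12,14), circuits are the (13)-element subsets.
Any set of 13 elements is dependent, and removing any one element gives
an independent set of size 12, so it is a minimal dependent set.
Number of circuits = (14 choose 13) = 14.

14


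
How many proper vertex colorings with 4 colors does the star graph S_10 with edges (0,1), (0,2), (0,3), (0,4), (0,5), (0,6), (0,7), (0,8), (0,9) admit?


P(tree, k) = k * (k-1)^(9) for any tree on 10 vertices.
P(4) = 4 * 3^9 = 4 * 19683 = 78732.

78732


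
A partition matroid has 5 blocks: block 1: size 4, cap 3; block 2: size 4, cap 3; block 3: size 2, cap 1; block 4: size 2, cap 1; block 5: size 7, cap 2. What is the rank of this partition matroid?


Rank of a partition matroid = sum of min(|Si|, ci) for each block.
= min(4,3) + min(4,3) + min(2,1) + min(2,1) + min(7,2)
= 3 + 3 + 1 + 1 + 2
= 10.

10


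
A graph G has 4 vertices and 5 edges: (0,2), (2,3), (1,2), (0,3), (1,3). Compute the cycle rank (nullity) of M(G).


Cycle rank (nullity) = |E| - r(M) = |E| - (|V| - c).
|E| = 5, |V| = 4, c = 1.
Nullity = 5 - (4 - 1) = 5 - 3 = 2.

2


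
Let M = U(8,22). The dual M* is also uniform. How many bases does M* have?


The dual of U(r,n) is U(n-r, n) = U(14,22).
Bases of U(14,22) are all (14)-element subsets.
|B(M*)| = (22 choose 14) = 319770.

319770


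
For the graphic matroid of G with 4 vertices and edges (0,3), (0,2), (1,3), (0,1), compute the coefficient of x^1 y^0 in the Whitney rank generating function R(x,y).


R(x,y) = sum over A in 2^E of x^(r(E)-r(A)) * y^(|A|-r(A)).
G has 4 vertices, 4 edges. r(E) = 3.
Enumerate all 2^4 = 16 subsets.
Count subsets with r(E)-r(A)=1 and |A|-r(A)=0: 6.

6


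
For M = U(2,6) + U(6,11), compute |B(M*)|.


(M1+M2)* = M1* + M2*.
M1* = U(4,6), bases: C(6,4) = 15.
M2* = U(5,11), bases: C(11,5) = 462.
|B(M*)| = 15 * 462 = 6930.

6930


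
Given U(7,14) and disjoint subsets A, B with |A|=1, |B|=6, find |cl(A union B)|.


|A union B| = 1 + 6 = 7 (disjoint).
In U(7,14), cl(S) = S if |S| < 7, else cl(S) = E.
Since 7 >= 7, cl(A union B) = E.
|cl(A union B)| = 14.

14


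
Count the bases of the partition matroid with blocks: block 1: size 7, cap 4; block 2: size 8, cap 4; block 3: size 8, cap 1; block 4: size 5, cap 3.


A basis picks exactly ci elements from block i.
Number of bases = product of C(|Si|, ci).
= C(7,4) * C(8,4) * C(8,1) * C(5,3)
= 35 * 70 * 8 * 10
= 196000.

196000


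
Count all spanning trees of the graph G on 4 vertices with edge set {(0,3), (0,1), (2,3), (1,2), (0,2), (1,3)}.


By Kirchhoff's matrix tree theorem, the number of spanning trees equals
the determinant of any cofactor of the Laplacian matrix L.
G has 4 vertices and 6 edges.
Computing the (3 x 3) cofactor determinant gives 16.

16


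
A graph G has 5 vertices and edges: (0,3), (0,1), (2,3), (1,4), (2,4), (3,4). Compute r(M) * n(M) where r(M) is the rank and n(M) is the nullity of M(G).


r(M) = |V| - c = 5 - 1 = 4.
nullity = |E| - r(M) = 6 - 4 = 2.
Product = 4 * 2 = 8.

8


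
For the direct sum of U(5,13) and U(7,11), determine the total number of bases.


Bases of a direct sum M1 + M2: |B| = |B(M1)| * |B(M2)|.
|B(U(5,13))| = C(13,5) = 1287.
|B(U(7,11))| = C(11,7) = 330.
Total bases = 1287 * 330 = 424710.

424710


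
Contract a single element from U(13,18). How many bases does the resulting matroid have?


Contracting e from U(13,18) gives U(12,17).
Bases of U(12,17) = C(17,12) = 6188.

6188


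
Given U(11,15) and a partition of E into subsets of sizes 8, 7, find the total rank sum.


r(Ai) = min(|Ai|, 11) for each part.
Sum = min(8,11) + min(7,11)
    = 8 + 7
    = 15.

15


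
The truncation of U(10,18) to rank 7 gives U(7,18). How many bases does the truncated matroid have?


Truncating U(10,18) to rank 7 gives U(7,18).
Bases of U(7,18) are all 7-element subsets of 18 elements.
Number of bases = C(18,7) = 31824.

31824


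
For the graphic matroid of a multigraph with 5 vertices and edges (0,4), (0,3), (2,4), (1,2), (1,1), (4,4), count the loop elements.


In a graphic matroid, a loop is a self-loop edge (u,u) with rank 0.
Examining all 6 edges for self-loops...
Self-loops found: (1,1), (4,4)
Number of loops = 2.

2


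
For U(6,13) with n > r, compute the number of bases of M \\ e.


Deleting e from U(6,13) gives U(6,12) since n > r.
Bases of U(6,12) = C(12,6) = 12! / (6! * 6!) = 924.

924


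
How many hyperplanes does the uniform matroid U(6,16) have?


Hyperplanes of U(6,16) are flats of rank 5.
In a uniform matroid, these are exactly the (5)-element subsets.
Count = (16 choose 5) = 4368.

4368


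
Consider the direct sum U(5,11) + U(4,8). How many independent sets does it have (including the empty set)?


For a direct sum, |I(M1+M2)| = |I(M1)| * |I(M2)|.
|I(U(5,11))| = sum C(11,k) for k=0..5 = 1024.
|I(U(4,8))| = sum C(8,k) for k=0..4 = 163.
Total = 1024 * 163 = 166912.

166912


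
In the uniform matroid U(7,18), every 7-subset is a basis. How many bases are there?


Bases of U(7,18) are all 7-element subsets of the 18-element ground set.
Number of bases = C(18,7).
C(18,7) = 31824.

31824


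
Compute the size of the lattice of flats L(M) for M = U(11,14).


Flats of U(11,14): every subset of size < 11 is a flat, plus E itself.
Count = (14 choose 0) + (14 choose 1) + (14 choose 2) + (14 choose 3) + (14 choose 4) + (14 choose 5) + (14 choose 6) + (14 choose 7) + (14 choose 8) + (14 choose 9) + (14 choose 10) + 1
     = 1 + 14 + 91 + 364 + 1001 + 2002 + 3003 + 3432 + 3003 + 2002 + 1001 + 1
     = 15915.

15915


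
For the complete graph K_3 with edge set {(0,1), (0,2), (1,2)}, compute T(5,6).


T(K_3; x,y) = x^2 + x + y.
T(5,6) = 25 + 5 + 6 = 36.

36


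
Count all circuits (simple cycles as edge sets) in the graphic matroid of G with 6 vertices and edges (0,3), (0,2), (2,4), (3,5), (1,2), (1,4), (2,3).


A circuit in a graphic matroid = edge set of a simple cycle.
G has 6 vertices and 7 edges.
Enumerating all minimal edge subsets forming cycles...
Total circuits found: 2.

2


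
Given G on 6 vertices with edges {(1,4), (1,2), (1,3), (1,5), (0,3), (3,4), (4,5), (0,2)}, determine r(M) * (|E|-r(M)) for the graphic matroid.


r(M) = |V| - c = 6 - 1 = 5.
nullity = |E| - r(M) = 8 - 5 = 3.
Product = 5 * 3 = 15.

15


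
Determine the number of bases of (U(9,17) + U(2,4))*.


(M1+M2)* = M1* + M2*.
M1* = U(8,17), bases: C(17,8) = 24310.
M2* = U(2,4), bases: C(4,2) = 6.
|B(M*)| = 24310 * 6 = 145860.

145860


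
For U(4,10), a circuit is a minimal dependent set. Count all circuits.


In U(4,10), circuits are the (5)-element subsets.
Any set of 5 elements is dependent, and removing any one element gives
an independent set of size 4, so it is a minimal dependent set.
Number of circuits = C(10,5) = 10! / (5! * 5!) = 252.

252


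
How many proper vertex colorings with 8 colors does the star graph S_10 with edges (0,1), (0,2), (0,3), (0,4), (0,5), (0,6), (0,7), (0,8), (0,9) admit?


P(tree, k) = k * (k-1)^(9) for any tree on 10 vertices.
P(8) = 8 * 7^9 = 8 * 40353607 = 322828856.

322828856


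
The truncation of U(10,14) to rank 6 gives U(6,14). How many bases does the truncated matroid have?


Truncating U(10,14) to rank 6 gives U(6,14).
Bases of U(6,14) are all 6-element subsets of 14 elements.
Number of bases = C(14,6) = 3003.

3003


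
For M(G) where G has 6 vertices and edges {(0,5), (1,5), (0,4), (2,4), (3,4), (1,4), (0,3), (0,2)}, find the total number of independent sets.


An independent set in a graphic matroid is an acyclic edge subset.
G has 6 vertices and 8 edges.
Enumerate all 2^8 = 256 subsets, checking for acyclicity.
Total independent sets = 177.

177


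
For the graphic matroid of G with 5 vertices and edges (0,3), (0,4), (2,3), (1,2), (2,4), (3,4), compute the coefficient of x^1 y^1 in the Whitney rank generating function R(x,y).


R(x,y) = sum over A in 2^E of x^(r(E)-r(A)) * y^(|A|-r(A)).
G has 5 vertices, 6 edges. r(E) = 4.
Enumerate all 2^6 = 64 subsets.
Count subsets with r(E)-r(A)=1 and |A|-r(A)=1: 7.

7


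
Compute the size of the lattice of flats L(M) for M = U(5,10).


Flats of U(5,10): every subset of size < 5 is a flat, plus E itself.
Count = C(10,0) + C(10,1) + C(10,2) + C(10,3) + C(10,4) + 1
     = 1 + 10 + 45 + 120 + 210 + 1
     = 387.

387


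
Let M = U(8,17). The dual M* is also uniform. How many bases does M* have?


The dual of U(r,n) is U(n-r, n) = U(9,17).
Bases of U(9,17) are all (9)-element subsets.
|B(M*)| = C(17,9) = 17! / (9! * 8!) = 24310.

24310


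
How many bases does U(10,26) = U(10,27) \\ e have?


Deleting e from U(10,27) gives U(10,26) since n > r.
Bases of U(10,26) = C(26,10) = 26! / (10! * 16!) = 5311735.

5311735


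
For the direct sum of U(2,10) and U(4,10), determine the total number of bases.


Bases of a direct sum M1 + M2: |B| = |B(M1)| * |B(M2)|.
|B(U(2,10))| = C(10,2) = 45.
|B(U(4,10))| = C(10,4) = 210.
Total bases = 45 * 210 = 9450.

9450


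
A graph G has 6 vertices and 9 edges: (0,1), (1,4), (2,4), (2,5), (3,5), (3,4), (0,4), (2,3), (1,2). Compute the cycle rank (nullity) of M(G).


Cycle rank (nullity) = |E| - r(M) = |E| - (|V| - c).
|E| = 9, |V| = 6, c = 1.
Nullity = 9 - (6 - 1) = 9 - 5 = 4.

4


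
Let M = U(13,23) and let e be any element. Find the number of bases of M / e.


Contracting e from U(13,23) gives U(12,22).
Bases of U(12,22) = C(22,12) = 646646.

646646


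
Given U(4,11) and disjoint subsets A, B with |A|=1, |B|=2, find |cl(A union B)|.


|A union B| = 1 + 2 = 3 (disjoint).
In U(4,11), cl(S) = S if |S| < 4, else cl(S) = E.
Since 3 < 4, cl(A union B) = A union B.
|cl(A union B)| = 3.

3


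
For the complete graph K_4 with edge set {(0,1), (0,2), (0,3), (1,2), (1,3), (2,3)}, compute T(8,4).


T(K_4; x,y) = x^3 + 3x^2 + 4xy + 2x + y^3 + 3y^2 + 2y.
Substituting x=8, y=4:
= 512 + 192 + 128 + 16 + 64 + 48 + 8
= 968.

968


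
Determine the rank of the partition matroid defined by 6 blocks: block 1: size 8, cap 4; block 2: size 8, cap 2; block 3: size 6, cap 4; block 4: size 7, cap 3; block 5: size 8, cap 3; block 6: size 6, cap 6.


Rank of a partition matroid = sum of min(|Si|, ci) for each block.
= min(8,4) + min(8,2) + min(6,4) + min(7,3) + min(8,3) + min(6,6)
= 4 + 2 + 4 + 3 + 3 + 6
= 22.

22


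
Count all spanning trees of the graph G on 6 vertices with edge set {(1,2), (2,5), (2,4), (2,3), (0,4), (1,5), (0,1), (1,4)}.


By Kirchhoff's matrix tree theorem, the number of spanning trees equals
the determinant of any cofactor of the Laplacian matrix L.
G has 6 vertices and 8 edges.
Computing the (5 x 5) cofactor determinant gives 21.

21


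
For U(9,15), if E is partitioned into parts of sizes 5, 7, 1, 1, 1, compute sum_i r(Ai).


r(Ai) = min(|Ai|, 9) for each part.
Sum = min(5,9) + min(7,9) + min(1,9) + min(1,9) + min(1,9)
    = 5 + 7 + 1 + 1 + 1
    = 15.

15


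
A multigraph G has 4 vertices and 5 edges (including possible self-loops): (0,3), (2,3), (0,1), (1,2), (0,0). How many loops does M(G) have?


In a graphic matroid, a loop is a self-loop edge (u,u) with rank 0.
Examining all 5 edges for self-loops...
Self-loops found: (0,0)
Number of loops = 1.

1


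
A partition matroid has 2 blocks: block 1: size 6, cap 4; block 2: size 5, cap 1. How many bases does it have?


A basis picks exactly ci elements from block i.
Number of bases = product of C(|Si|, ci).
= C(6,4) * C(5,1)
= 15 * 5
= 75.

75


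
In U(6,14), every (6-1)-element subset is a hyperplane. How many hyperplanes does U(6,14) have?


Hyperplanes of U(6,14) are flats of rank 5.
In a uniform matroid, these are exactly the (5)-element subsets.
Count = C(14,5) = 2002.

2002


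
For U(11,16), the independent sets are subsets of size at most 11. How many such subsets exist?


Independent sets of U(11,16) are all subsets of size <= 11.
Count = (16 choose 0) + (16 choose 1) + (16 choose 2) + (16 choose 3) + (16 choose 4) + (16 choose 5) + (16 choose 6) + (16 choose 7) + (16 choose 8) + (16 choose 9) + (16 choose 10) + (16 choose 11)
     = 1 + 16 + 120 + 560 + 1820 + 4368 + 8008 + 11440 + 12870 + 11440 + 8008 + 4368
     = 63019.

63019


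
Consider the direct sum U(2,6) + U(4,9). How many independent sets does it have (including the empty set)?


For a direct sum, |I(M1+M2)| = |I(M1)| * |I(M2)|.
|I(U(2,6))| = sum C(6,k) for k=0..2 = 22.
|I(U(4,9))| = sum C(9,k) for k=0..4 = 256.
Total = 22 * 256 = 5632.

5632


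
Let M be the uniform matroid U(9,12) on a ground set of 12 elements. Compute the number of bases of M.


Bases of U(9,12) are all 9-element subsets of the 12-element ground set.
Number of bases = C(12,9).
(12 choose 9) = 220.

220


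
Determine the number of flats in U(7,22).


Flats of U(7,22): every subset of size < 7 is a flat, plus E itself.
Count = C(22,0) + C(22,1) + C(22,2) + C(22,3) + C(22,4) + C(22,5) + C(22,6) + 1
     = 1 + 22 + 231 + 1540 + 7315 + 26334 + 74613 + 1
     = 110057.

110057


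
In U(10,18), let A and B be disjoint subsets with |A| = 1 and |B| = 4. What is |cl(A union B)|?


|A union B| = 1 + 4 = 5 (disjoint).
In U(10,18), cl(S) = S if |S| < 10, else cl(S) = E.
Since 5 < 10, cl(A union B) = A union B.
|cl(A union B)| = 5.

5


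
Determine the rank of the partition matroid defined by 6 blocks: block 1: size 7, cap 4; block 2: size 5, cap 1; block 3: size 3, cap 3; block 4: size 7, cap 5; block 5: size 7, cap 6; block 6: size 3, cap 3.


Rank of a partition matroid = sum of min(|Si|, ci) for each block.
= min(7,4) + min(5,1) + min(3,3) + min(7,5) + min(7,6) + min(3,3)
= 4 + 1 + 3 + 5 + 6 + 3
= 22.

22


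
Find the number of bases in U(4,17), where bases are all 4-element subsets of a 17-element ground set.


Bases of U(4,17) are all 4-element subsets of the 17-element ground set.
Number of bases = C(17,4).
C(17,4) = 17! / (4! * 13!) = 2380.

2380


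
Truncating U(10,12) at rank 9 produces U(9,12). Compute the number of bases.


Truncating U(10,12) to rank 9 gives U(9,12).
Bases of U(9,12) are all 9-element subsets of 12 elements.
Number of bases = C(12,9) = 12! / (9! * 3!) = 220.

220


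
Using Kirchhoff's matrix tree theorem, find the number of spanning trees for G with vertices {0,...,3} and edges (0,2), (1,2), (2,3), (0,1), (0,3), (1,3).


By Kirchhoff's matrix tree theorem, the number of spanning trees equals
the determinant of any cofactor of the Laplacian matrix L.
G has 4 vertices and 6 edges.
Computing the (3 x 3) cofactor determinant gives 16.

16


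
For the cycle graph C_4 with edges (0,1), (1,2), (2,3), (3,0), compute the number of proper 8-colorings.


P(C_4, k) = (k-1)^4 + (-1)^4*(k-1).
P(8) = (7)^4 + 7
= 2401 + 7 = 2408.

2408


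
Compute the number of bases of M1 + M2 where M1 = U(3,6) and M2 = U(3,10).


Bases of a direct sum M1 + M2: |B| = |B(M1)| * |B(M2)|.
|B(U(3,6))| = C(6,3) = 20.
|B(U(3,10))| = C(10,3) = 120.
Total bases = 20 * 120 = 2400.

2400


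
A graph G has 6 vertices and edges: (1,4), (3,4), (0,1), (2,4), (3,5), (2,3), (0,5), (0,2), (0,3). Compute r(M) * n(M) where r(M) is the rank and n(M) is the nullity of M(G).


r(M) = |V| - c = 6 - 1 = 5.
nullity = |E| - r(M) = 9 - 5 = 4.
Product = 5 * 4 = 20.

20


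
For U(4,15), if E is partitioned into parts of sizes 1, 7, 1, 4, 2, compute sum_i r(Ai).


r(Ai) = min(|Ai|, 4) for each part.
Sum = min(1,4) + min(7,4) + min(1,4) + min(4,4) + min(2,4)
    = 1 + 4 + 1 + 4 + 2
    = 12.

12


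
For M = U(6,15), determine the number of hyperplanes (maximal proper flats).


Hyperplanes of U(6,15) are flats of rank 5.
In a uniform matroid, these are exactly the (5)-element subsets.
Count = C(15,5) = 15! / (5! * 10!) = 3003.

3003


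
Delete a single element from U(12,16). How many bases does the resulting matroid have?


Deleting e from U(12,16) gives U(12,15) since n > r.
Bases of U(12,15) = (15 choose 12) = 455.

455


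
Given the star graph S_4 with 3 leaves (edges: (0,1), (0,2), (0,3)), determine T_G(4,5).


A star on 4 vertices is a tree with 3 edges.
T(x,y) = x^(3) for any tree.
T(4,5) = 4^3 = 64.

64


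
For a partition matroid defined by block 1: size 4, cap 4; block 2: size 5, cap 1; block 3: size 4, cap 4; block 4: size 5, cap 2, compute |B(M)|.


A basis picks exactly ci elements from block i.
Number of bases = product of C(|Si|, ci).
= C(4,4) * C(5,1) * C(4,4) * C(5,2)
= 1 * 5 * 1 * 10
= 50.

50


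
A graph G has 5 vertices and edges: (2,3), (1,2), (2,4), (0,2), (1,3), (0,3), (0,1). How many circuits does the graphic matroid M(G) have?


A circuit in a graphic matroid = edge set of a simple cycle.
G has 5 vertices and 7 edges.
Enumerating all minimal edge subsets forming cycles...
Total circuits found: 7.

7


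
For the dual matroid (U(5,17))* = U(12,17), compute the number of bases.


The dual of U(r,n) is U(n-r, n) = U(12,17).
Bases of U(12,17) are all (12)-element subsets.
|B(M*)| = C(17,12) = 17! / (12! * 5!) = 6188.

6188


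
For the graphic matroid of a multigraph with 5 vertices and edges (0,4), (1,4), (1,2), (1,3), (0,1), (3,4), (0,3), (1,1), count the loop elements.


In a graphic matroid, a loop is a self-loop edge (u,u) with rank 0.
Examining all 8 edges for self-loops...
Self-loops found: (1,1)
Number of loops = 1.

1


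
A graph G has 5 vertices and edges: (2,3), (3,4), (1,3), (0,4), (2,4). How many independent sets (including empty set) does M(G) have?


An independent set in a graphic matroid is an acyclic edge subset.
G has 5 vertices and 5 edges.
Enumerate all 2^5 = 32 subsets, checking for acyclicity.
Total independent sets = 28.

28


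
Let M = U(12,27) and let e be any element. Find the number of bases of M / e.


Contracting e from U(12,27) gives U(11,26).
Bases of U(11,26) = C(26,11) = 7726160.

7726160


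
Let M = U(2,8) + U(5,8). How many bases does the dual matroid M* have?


(M1+M2)* = M1* + M2*.
M1* = U(6,8), bases: C(8,6) = 28.
M2* = U(3,8), bases: C(8,3) = 56.
|B(M*)| = 28 * 56 = 1568.

1568


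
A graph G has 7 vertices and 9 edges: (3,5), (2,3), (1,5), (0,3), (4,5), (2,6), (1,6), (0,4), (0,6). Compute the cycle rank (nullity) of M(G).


Cycle rank (nullity) = |E| - r(M) = |E| - (|V| - c).
|E| = 9, |V| = 7, c = 1.
Nullity = 9 - (7 - 1) = 9 - 6 = 3.

3


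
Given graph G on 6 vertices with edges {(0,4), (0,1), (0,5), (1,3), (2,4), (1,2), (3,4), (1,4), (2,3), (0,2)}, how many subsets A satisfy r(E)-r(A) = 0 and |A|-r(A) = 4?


R(x,y) = sum over A in 2^E of x^(r(E)-r(A)) * y^(|A|-r(A)).
G has 6 vertices, 10 edges. r(E) = 5.
Enumerate all 2^10 = 1024 subsets.
Count subsets with r(E)-r(A)=0 and |A|-r(A)=4: 9.

9


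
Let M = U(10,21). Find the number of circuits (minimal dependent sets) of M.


In U(10,21), circuits are the (11)-element subsets.
Any set of 11 elements is dependent, and removing any one element gives
an independent set of size 10, so it is a minimal dependent set.
Number of circuits = C(21,11) = 352716.

352716


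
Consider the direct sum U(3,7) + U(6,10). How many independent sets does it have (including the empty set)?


For a direct sum, |I(M1+M2)| = |I(M1)| * |I(M2)|.
|I(U(3,7))| = sum C(7,k) for k=0..3 = 64.
|I(U(6,10))| = sum C(10,k) for k=0..6 = 848.
Total = 64 * 848 = 54272.

54272


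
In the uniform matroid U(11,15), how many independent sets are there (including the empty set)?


Independent sets of U(11,15) are all subsets of size <= 11.
Count = C(15,0) + C(15,1) + C(15,2) + C(15,3) + C(15,4) + C(15,5) + C(15,6) + C(15,7) + C(15,8) + C(15,9) + C(15,10) + C(15,11)
     = 1 + 15 + 105 + 455 + 1365 + 3003 + 5005 + 6435 + 6435 + 5005 + 3003 + 1365
     = 32192.

32192


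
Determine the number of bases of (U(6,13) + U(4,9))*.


(M1+M2)* = M1* + M2*.
M1* = U(7,13), bases: C(13,7) = 1716.
M2* = U(5,9), bases: C(9,5) = 126.
|B(M*)| = 1716 * 126 = 216216.

216216


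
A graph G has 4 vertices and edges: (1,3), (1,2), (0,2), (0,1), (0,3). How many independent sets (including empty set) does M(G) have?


An independent set in a graphic matroid is an acyclic edge subset.
G has 4 vertices and 5 edges.
Enumerate all 2^5 = 32 subsets, checking for acyclicity.
Total independent sets = 24.

24


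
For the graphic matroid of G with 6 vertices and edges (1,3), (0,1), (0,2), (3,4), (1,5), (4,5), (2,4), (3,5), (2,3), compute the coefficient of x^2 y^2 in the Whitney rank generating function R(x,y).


R(x,y) = sum over A in 2^E of x^(r(E)-r(A)) * y^(|A|-r(A)).
G has 6 vertices, 9 edges. r(E) = 5.
Enumerate all 2^9 = 512 subsets.
Count subsets with r(E)-r(A)=2 and |A|-r(A)=2: 2.

2


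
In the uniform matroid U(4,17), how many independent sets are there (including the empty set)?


Independent sets of U(4,17) are all subsets of size <= 4.
Count = (17 choose 0) + (17 choose 1) + (17 choose 2) + (17 choose 3) + (17 choose 4)
     = 1 + 17 + 136 + 680 + 2380
     = 3214.

3214


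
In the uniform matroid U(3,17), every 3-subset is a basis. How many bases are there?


Bases of U(3,17) are all 3-element subsets of the 17-element ground set.
Number of bases = C(17,3).
C(17,3) = (17 * 16 * 15) / (1 * 2 * 3) = 680.

680


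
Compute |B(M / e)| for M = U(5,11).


Contracting e from U(5,11) gives U(4,10).
Bases of U(4,10) = C(10,4) = 10! / (4! * 6!) = 210.

210


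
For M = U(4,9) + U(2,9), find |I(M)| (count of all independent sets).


For a direct sum, |I(M1+M2)| = |I(M1)| * |I(M2)|.
|I(U(4,9))| = sum C(9,k) for k=0..4 = 256.
|I(U(2,9))| = sum C(9,k) for k=0..2 = 46.
Total = 256 * 46 = 11776.

11776


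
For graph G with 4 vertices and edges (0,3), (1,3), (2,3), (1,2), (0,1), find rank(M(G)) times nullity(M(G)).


r(M) = |V| - c = 4 - 1 = 3.
nullity = |E| - r(M) = 5 - 3 = 2.
Product = 3 * 2 = 6.

6


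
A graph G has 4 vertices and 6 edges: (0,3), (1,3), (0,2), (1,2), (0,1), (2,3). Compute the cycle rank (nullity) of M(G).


Cycle rank (nullity) = |E| - r(M) = |E| - (|V| - c).
|E| = 6, |V| = 4, c = 1.
Nullity = 6 - (4 - 1) = 6 - 3 = 3.

3


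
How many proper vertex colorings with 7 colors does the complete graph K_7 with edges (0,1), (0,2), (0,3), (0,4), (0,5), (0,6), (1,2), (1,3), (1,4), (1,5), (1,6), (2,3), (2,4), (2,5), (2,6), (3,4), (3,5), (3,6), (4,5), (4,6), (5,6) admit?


P(K_7, k) = k(k-1)(k-2)...(k-6).
P(7) = (7) * (6) * (5) * (4) * (3) * (2) * (1) = 5040.

5040


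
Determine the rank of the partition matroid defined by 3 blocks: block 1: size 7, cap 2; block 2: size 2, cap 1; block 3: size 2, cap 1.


Rank of a partition matroid = sum of min(|Si|, ci) for each block.
= min(7,2) + min(2,1) + min(2,1)
= 2 + 1 + 1
= 4.

4


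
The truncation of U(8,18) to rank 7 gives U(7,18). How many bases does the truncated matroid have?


Truncating U(8,18) to rank 7 gives U(7,18).
Bases of U(7,18) are all 7-element subsets of 18 elements.
Number of bases = C(18,7) = 31824.

31824


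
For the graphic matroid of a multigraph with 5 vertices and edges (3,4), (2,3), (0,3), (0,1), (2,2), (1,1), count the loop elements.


In a graphic matroid, a loop is a self-loop edge (u,u) with rank 0.
Examining all 6 edges for self-loops...
Self-loops found: (2,2), (1,1)
Number of loops = 2.

2


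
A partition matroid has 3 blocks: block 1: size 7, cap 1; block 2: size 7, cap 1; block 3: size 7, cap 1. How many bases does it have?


A basis picks exactly ci elements from block i.
Number of bases = product of C(|Si|, ci).
= C(7,1) * C(7,1) * C(7,1)
= 7 * 7 * 7
= 343.

343


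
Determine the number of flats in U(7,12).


Flats of U(7,12): every subset of size < 7 is a flat, plus E itself.
Count = (12 choose 0) + (12 choose 1) + (12 choose 2) + (12 choose 3) + (12 choose 4) + (12 choose 5) + (12 choose 6) + 1
     = 1 + 12 + 66 + 220 + 495 + 792 + 924 + 1
     = 2511.

2511


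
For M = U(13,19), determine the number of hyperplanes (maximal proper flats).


Hyperplanes of U(13,19) are flats of rank 12.
In a uniform matroid, these are exactly the (12)-element subsets.
Count = (19 choose 12) = 50388.

50388


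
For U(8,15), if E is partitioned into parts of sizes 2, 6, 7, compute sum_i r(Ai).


r(Ai) = min(|Ai|, 8) for each part.
Sum = min(2,8) + min(6,8) + min(7,8)
    = 2 + 6 + 7
    = 15.

15


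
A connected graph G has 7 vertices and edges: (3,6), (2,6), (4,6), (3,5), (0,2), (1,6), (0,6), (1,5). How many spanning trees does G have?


By Kirchhoff's matrix tree theorem, the number of spanning trees equals
the determinant of any cofactor of the Laplacian matrix L.
G has 7 vertices and 8 edges.
Computing the (6 x 6) cofactor determinant gives 12.

12


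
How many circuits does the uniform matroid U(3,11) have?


In U(3,11), circuits are the (4)-element subsets.
Any set of 4 elements is dependent, and removing any one element gives
an independent set of size 3, so it is a minimal dependent set.
Number of circuits = (11 choose 4) = 330.

330


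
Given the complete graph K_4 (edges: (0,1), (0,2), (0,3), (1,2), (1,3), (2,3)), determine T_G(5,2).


T(K_4; x,y) = x^3 + 3x^2 + 4xy + 2x + y^3 + 3y^2 + 2y.
Substituting x=5, y=2:
= 125 + 75 + 40 + 10 + 8 + 12 + 4
= 274.

274


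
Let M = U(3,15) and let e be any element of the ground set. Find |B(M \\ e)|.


Deleting e from U(3,15) gives U(3,14) since n > r.
Bases of U(3,14) = C(14,3) = (14 * 13 * 12) / (1 * 2 * 3) = 364.

364


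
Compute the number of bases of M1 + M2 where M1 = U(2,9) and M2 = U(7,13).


Bases of a direct sum M1 + M2: |B| = |B(M1)| * |B(M2)|.
|B(U(2,9))| = C(9,2) = 36.
|B(U(7,13))| = C(13,7) = 1716.
Total bases = 36 * 1716 = 61776.

61776


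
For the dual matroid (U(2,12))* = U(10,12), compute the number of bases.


The dual of U(r,n) is U(n-r, n) = U(10,12).
Bases of U(10,12) are all (10)-element subsets.
|B(M*)| = C(12,10) = 12! / (10! * 2!) = 66.

66


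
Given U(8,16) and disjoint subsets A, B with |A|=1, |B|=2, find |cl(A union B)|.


|A union B| = 1 + 2 = 3 (disjoint).
In U(8,16), cl(S) = S if |S| < 8, else cl(S) = E.
Since 3 < 8, cl(A union B) = A union B.
|cl(A union B)| = 3.

3


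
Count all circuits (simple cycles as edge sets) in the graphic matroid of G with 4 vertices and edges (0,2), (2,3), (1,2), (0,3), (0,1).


A circuit in a graphic matroid = edge set of a simple cycle.
G has 4 vertices and 5 edges.
Enumerating all minimal edge subsets forming cycles...
Total circuits found: 3.

3


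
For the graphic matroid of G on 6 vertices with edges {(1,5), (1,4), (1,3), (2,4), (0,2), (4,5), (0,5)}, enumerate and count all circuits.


A circuit in a graphic matroid = edge set of a simple cycle.
G has 6 vertices and 7 edges.
Enumerating all minimal edge subsets forming cycles...
Total circuits found: 3.

3


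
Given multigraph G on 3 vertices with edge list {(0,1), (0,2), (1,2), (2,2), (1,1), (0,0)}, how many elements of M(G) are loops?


In a graphic matroid, a loop is a self-loop edge (u,u) with rank 0.
Examining all 6 edges for self-loops...
Self-loops found: (2,2), (1,1), (0,0)
Number of loops = 3.

3


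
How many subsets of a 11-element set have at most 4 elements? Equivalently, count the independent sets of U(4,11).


Independent sets of U(4,11) are all subsets of size <= 4.
Count = C(11,0) + C(11,1) + C(11,2) + C(11,3) + C(11,4)
     = 1 + 11 + 55 + 165 + 330
     = 562.

562


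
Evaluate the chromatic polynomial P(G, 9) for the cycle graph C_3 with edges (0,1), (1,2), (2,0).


P(C_3, k) = (k-1)^3 + (-1)^3*(k-1).
P(9) = (8)^3 - 8
= 512 - 8 = 504.

504


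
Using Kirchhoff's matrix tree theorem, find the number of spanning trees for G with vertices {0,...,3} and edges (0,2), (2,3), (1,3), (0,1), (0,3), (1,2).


By Kirchhoff's matrix tree theorem, the number of spanning trees equals
the determinant of any cofactor of the Laplacian matrix L.
G has 4 vertices and 6 edges.
Computing the (3 x 3) cofactor determinant gives 16.

16


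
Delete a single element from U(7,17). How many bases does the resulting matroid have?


Deleting e from U(7,17) gives U(7,16) since n > r.
Bases of U(7,16) = C(16,7) = 11440.

11440


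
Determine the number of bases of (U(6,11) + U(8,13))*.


(M1+M2)* = M1* + M2*.
M1* = U(5,11), bases: C(11,5) = 462.
M2* = U(5,13), bases: C(13,5) = 1287.
|B(M*)| = 462 * 1287 = 594594.

594594


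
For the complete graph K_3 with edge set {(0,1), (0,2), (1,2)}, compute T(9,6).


T(K_3; x,y) = x^2 + x + y.
T(9,6) = 81 + 9 + 6 = 96.

96


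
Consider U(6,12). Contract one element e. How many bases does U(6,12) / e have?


Contracting e from U(6,12) gives U(5,11).
Bases of U(5,11) = (11 choose 5) = 462.

462


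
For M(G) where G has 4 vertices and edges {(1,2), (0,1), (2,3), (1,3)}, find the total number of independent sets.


An independent set in a graphic matroid is an acyclic edge subset.
G has 4 vertices and 4 edges.
Enumerate all 2^4 = 16 subsets, checking for acyclicity.
Total independent sets = 14.

14


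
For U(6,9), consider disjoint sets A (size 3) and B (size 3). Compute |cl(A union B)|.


|A union B| = 3 + 3 = 6 (disjoint).
In U(6,9), cl(S) = S if |S| < 6, else cl(S) = E.
Since 6 >= 6, cl(A union B) = E.
|cl(A union B)| = 9.

9


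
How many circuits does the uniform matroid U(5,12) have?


In U(5,12), circuits are the (6)-element subsets.
Any set of 6 elements is dependent, and removing any one element gives
an independent set of size 5, so it is a minimal dependent set.
Number of circuits = C(12,6) = 924.

924


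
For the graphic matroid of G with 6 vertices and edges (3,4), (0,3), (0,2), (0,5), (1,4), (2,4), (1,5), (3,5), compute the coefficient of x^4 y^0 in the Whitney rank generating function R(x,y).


R(x,y) = sum over A in 2^E of x^(r(E)-r(A)) * y^(|A|-r(A)).
G has 6 vertices, 8 edges. r(E) = 5.
Enumerate all 2^8 = 256 subsets.
Count subsets with r(E)-r(A)=4 and |A|-r(A)=0: 8.

8


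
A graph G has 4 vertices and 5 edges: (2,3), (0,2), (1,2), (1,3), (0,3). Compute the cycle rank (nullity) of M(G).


Cycle rank (nullity) = |E| - r(M) = |E| - (|V| - c).
|E| = 5, |V| = 4, c = 1.
Nullity = 5 - (4 - 1) = 5 - 3 = 2.

2


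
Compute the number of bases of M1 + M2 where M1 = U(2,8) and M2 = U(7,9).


Bases of a direct sum M1 + M2: |B| = |B(M1)| * |B(M2)|.
|B(U(2,8))| = C(8,2) = 28.
|B(U(7,9))| = C(9,7) = 36.
Total bases = 28 * 36 = 1008.

1008


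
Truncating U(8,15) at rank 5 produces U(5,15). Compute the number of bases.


Truncating U(8,15) to rank 5 gives U(5,15).
Bases of U(5,15) are all 5-element subsets of 15 elements.
Number of bases = C(15,5) = 15! / (5! * 10!) = 3003.

3003


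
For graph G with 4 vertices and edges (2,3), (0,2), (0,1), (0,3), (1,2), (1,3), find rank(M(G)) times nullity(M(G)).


r(M) = |V| - c = 4 - 1 = 3.
nullity = |E| - r(M) = 6 - 3 = 3.
Product = 3 * 3 = 9.

9


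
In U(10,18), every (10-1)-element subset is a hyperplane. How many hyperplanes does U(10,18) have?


Hyperplanes of U(10,18) are flats of rank 9.
In a uniform matroid, these are exactly the (9)-element subsets.
Count = (18 choose 9) = 48620.

48620


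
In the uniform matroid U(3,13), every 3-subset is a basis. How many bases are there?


Bases of U(3,13) are all 3-element subsets of the 13-element ground set.
Number of bases = C(13,3).
(13 choose 3) = 286.

286


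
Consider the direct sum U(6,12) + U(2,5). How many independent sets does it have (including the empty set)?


For a direct sum, |I(M1+M2)| = |I(M1)| * |I(M2)|.
|I(U(6,12))| = sum C(12,k) for k=0..6 = 2510.
|I(U(2,5))| = sum C(5,k) for k=0..2 = 16.
Total = 2510 * 16 = 40160.

40160


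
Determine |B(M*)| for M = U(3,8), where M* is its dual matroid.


The dual of U(r,n) is U(n-r, n) = U(5,8).
Bases of U(5,8) are all (5)-element subsets.
|B(M*)| = C(8,5) = 8! / (5! * 3!) = 56.

56


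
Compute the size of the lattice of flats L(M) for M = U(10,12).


Flats of U(10,12): every subset of size < 10 is a flat, plus E itself.
Count = (12 choose 0) + (12 choose 1) + (12 choose 2) + (12 choose 3) + (12 choose 4) + (12 choose 5) + (12 choose 6) + (12 choose 7) + (12 choose 8) + (12 choose 9) + 1
     = 1 + 12 + 66 + 220 + 495 + 792 + 924 + 792 + 495 + 220 + 1
     = 4018.

4018


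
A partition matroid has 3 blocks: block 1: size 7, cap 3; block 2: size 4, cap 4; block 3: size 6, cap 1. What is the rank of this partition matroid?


Rank of a partition matroid = sum of min(|Si|, ci) for each block.
= min(7,3) + min(4,4) + min(6,1)
= 3 + 4 + 1
= 8.

8


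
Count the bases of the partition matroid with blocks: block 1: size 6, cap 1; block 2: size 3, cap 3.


A basis picks exactly ci elements from block i.
Number of bases = product of C(|Si|, ci).
= C(6,1) * C(3,3)
= 6 * 1
= 6.

6


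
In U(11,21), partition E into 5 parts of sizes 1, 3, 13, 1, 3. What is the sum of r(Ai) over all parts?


r(Ai) = min(|Ai|, 11) for each part.
Sum = min(1,11) + min(3,11) + min(13,11) + min(1,11) + min(3,11)
    = 1 + 3 + 11 + 1 + 3
    = 19.

19


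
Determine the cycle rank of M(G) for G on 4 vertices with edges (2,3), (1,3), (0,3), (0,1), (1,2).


Cycle rank (nullity) = |E| - r(M) = |E| - (|V| - c).
|E| = 5, |V| = 4, c = 1.
Nullity = 5 - (4 - 1) = 5 - 3 = 2.

2


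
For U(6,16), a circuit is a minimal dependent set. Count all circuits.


In U(6,16), circuits are the (7)-element subsets.
Any set of 7 elements is dependent, and removing any one element gives
an independent set of size 6, so it is a minimal dependent set.
Number of circuits = C(16,7) = 16! / (7! * 9!) = 11440.

11440


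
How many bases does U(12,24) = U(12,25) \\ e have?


Deleting e from U(12,25) gives U(12,24) since n > r.
Bases of U(12,24) = C(24,12) = 2704156.

2704156


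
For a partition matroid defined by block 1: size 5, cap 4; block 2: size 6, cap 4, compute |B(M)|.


A basis picks exactly ci elements from block i.
Number of bases = product of C(|Si|, ci).
= C(5,4) * C(6,4)
= 5 * 15
= 75.

75


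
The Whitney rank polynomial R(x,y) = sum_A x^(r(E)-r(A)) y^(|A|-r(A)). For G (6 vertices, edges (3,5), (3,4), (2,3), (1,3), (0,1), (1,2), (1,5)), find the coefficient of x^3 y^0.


R(x,y) = sum over A in 2^E of x^(r(E)-r(A)) * y^(|A|-r(A)).
G has 6 vertices, 7 edges. r(E) = 5.
Enumerate all 2^7 = 128 subsets.
Count subsets with r(E)-r(A)=3 and |A|-r(A)=0: 21.

21


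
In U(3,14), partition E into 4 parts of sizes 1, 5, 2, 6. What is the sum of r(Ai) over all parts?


r(Ai) = min(|Ai|, 3) for each part.
Sum = min(1,3) + min(5,3) + min(2,3) + min(6,3)
    = 1 + 3 + 2 + 3
    = 9.

9


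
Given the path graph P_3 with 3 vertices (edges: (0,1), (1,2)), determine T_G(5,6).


A path on 3 vertices is a tree with 2 edges.
T(x,y) = x^(2) for any tree.
T(5,6) = 5^2 = 25.

25


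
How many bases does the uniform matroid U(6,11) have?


Bases of U(6,11) are all 6-element subsets of the 11-element ground set.
Number of bases = C(11,6).
(11 choose 6) = 462.

462


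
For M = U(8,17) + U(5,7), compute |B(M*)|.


(M1+M2)* = M1* + M2*.
M1* = U(9,17), bases: C(17,9) = 24310.
M2* = U(2,7), bases: C(7,2) = 21.
|B(M*)| = 24310 * 21 = 510510.

510510


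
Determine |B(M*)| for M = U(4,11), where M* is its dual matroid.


The dual of U(r,n) is U(n-r, n) = U(7,11).
Bases of U(7,11) are all (7)-element subsets.
|B(M*)| = (11 choose 7) = 330.

330


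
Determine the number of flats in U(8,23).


Flats of U(8,23): every subset of size < 8 is a flat, plus E itself.
Count = (23 choose 0) + (23 choose 1) + (23 choose 2) + (23 choose 3) + (23 choose 4) + (23 choose 5) + (23 choose 6) + (23 choose 7) + 1
     = 1 + 23 + 253 + 1771 + 8855 + 33649 + 100947 + 245157 + 1
     = 390657.

390657


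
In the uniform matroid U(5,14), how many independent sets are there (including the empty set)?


Independent sets of U(5,14) are all subsets of size <= 5.
Count = (14 choose 0) + (14 choose 1) + (14 choose 2) + (14 choose 3) + (14 choose 4) + (14 choose 5)
     = 1 + 14 + 91 + 364 + 1001 + 2002
     = 3473.

3473


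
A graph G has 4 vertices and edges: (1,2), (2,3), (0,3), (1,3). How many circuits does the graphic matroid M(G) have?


A circuit in a graphic matroid = edge set of a simple cycle.
G has 4 vertices and 4 edges.
Enumerating all minimal edge subsets forming cycles...
Total circuits found: 1.

1


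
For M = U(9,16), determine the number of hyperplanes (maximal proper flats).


Hyperplanes of U(9,16) are flats of rank 8.
In a uniform matroid, these are exactly the (8)-element subsets.
Count = (16 choose 8) = 12870.

12870


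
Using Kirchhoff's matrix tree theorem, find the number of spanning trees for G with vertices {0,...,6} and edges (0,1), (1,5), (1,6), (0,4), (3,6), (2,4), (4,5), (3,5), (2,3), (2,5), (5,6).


By Kirchhoff's matrix tree theorem, the number of spanning trees equals
the determinant of any cofactor of the Laplacian matrix L.
G has 7 vertices and 11 edges.
Computing the (6 x 6) cofactor determinant gives 176.

176


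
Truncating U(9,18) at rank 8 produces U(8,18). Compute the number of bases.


Truncating U(9,18) to rank 8 gives U(8,18).
Bases of U(8,18) are all 8-element subsets of 18 elements.
Number of bases = C(18,8) = 43758.

43758


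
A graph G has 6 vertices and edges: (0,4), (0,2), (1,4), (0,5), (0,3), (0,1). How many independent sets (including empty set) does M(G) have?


An independent set in a graphic matroid is an acyclic edge subset.
G has 6 vertices and 6 edges.
Enumerate all 2^6 = 64 subsets, checking for acyclicity.
Total independent sets = 56.

56


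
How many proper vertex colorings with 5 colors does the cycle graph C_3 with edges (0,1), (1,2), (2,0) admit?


P(C_3, k) = (k-1)^3 + (-1)^3*(k-1).
P(5) = (4)^3 - 4
= 64 - 4 = 60.

60


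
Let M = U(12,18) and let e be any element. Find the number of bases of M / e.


Contracting e from U(12,18) gives U(11,17).
Bases of U(11,17) = C(17,11) = 17! / (11! * 6!) = 12376.

12376


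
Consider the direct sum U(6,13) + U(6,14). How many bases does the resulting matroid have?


Bases of a direct sum M1 + M2: |B| = |B(M1)| * |B(M2)|.
|B(U(6,13))| = C(13,6) = 1716.
|B(U(6,14))| = C(14,6) = 3003.
Total bases = 1716 * 3003 = 5153148.

5153148


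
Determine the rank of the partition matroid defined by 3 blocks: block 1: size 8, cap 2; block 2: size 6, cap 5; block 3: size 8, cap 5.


Rank of a partition matroid = sum of min(|Si|, ci) for each block.
= min(8,2) + min(6,5) + min(8,5)
= 2 + 5 + 5
= 12.

12
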